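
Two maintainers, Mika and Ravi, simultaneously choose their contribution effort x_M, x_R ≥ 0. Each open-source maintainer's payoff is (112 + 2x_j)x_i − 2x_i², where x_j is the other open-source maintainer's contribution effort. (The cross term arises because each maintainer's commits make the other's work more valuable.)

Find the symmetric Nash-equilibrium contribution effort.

Mika's payoff is (112 + 2x_R)x_M − 2x_M².
∂π/∂x_M = 112 + 2x_R − 4x_M = 0, so x_M = 28 + 0.5x_R.
The game is symmetric, so in equilibrium x_R = x_M: the reaction function gives 0.5x_M = 28, hence x_M = 56.

56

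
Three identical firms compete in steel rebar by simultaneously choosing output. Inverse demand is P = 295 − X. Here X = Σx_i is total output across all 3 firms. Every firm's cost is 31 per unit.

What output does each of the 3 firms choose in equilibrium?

A representative firm's profit is π_i = x_i(295 − X) − 31x_i, with X = x_i + Σ_{j≠i} x_j.
First-order condition: 264 − 2x_i − Σ_{j≠i} x_j = 0.
With identical firms, set every x_j = x: then 264 − 2x − 2x = 0, i.e. x = 264/4 = 66.

66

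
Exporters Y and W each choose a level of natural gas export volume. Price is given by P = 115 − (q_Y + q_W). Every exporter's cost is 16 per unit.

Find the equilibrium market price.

49

Exporter Y's profit: π = q_Y(115 − (q_Y + q_W)) − 16q_Y.
∂π/∂q_Y = 99 − 2q_Y − q_W = 0, so q_Y = 49.5 − 0.5q_W.
Setting q_Y = q_W in the reaction function: q_Y = 49.5 − 0.5q_Y, so q_Y = 49.5 / 1.5 = 33.
Equilibrium price: P = 115 − 66 = 49.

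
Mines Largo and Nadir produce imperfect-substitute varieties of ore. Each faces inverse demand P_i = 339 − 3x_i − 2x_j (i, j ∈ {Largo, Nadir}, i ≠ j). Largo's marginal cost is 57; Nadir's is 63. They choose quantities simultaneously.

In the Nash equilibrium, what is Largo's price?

Mine Largo's profit: π = x_{Largo}(339 − 3x_{Largo} − 2x_{Nadir}) − 57x_{Largo}.
∂π/∂x_{Largo} = 282 − 6x_{Largo} − 2x_{Nadir} = 0 ⇒ x_{Largo} = 47 − (1/3)x_{Nadir}.
Similarly x_{Nadir} = 46 − (1/3)x_{Largo}.
Solving the two reaction functions simultaneously: (1 − (−1/3)(−1/3))x_{Largo} = 47 − (1/3)·46, so (8/9)x_{Largo} = 95/3 and x_{Largo} = 35.625.
Then x_{Nadir} = 46 − (1/3)·35.625 = 34.125.
P_{Largo} = 339 − 3·35.625 − 2·34.125 = 163.875.

163.875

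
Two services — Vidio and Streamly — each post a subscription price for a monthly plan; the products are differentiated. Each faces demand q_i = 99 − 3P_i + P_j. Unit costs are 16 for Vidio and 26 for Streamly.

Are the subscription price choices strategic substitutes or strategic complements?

strategic complements

Vidio's profit: π = (P_{Vidio} − 16)(99 − 3P_{Vidio} + P_{Streamly}).
∂π/∂P_{Vidio} = 147 − 6P_{Vidio} + P_{Streamly} = 0 ⇒ P_{Vidio} = 24.5 + (1/6)P_{Streamly}.
The best-response slope dP_{Vidio}/dP_{Streamly} = 1/6 > 0: the reaction function is upward-sloping, so the choices are strategic complements.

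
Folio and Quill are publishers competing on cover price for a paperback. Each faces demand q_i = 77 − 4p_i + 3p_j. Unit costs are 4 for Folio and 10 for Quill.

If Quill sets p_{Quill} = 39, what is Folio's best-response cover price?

26.25

Folio's profit: π = (p_{Folio} − 4)(77 − 4p_{Folio} + 3p_{Quill}).
∂π/∂p_{Folio} = 93 − 8p_{Folio} + 3p_{Quill} = 0 ⇒ p_{Folio} = 11.625 + 0.375p_{Quill}.
At p_{Quill} = 39: p_{Folio} = 11.625 + 0.375·39 = 26.25.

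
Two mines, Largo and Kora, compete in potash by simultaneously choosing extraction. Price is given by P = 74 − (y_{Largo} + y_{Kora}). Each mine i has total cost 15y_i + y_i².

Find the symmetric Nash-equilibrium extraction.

11.8

Mine Largo's profit: π = y_{Largo}(74 − (y_{Largo} + y_{Kora})) − 15y_{Largo} − y_{Largo}².
∂π/∂y_{Largo} = 59 − 4y_{Largo} − y_{Kora} = 0, so y_{Largo} = 14.75 − 0.25y_{Kora}.
The game is symmetric, so in equilibrium y_{Kora} = y_{Largo}: the reaction function gives 1.25y_{Largo} = 14.75, hence y_{Largo} = 11.8.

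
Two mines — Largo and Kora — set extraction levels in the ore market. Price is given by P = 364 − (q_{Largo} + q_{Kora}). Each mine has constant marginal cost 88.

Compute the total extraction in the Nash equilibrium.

184

Mine Largo's profit: π = q_{Largo}(364 − (q_{Largo} + q_{Kora})) − 88q_{Largo}.
∂π/∂q_{Largo} = 276 − 2q_{Largo} − q_{Kora} = 0, so q_{Largo} = 138 − 0.5q_{Kora}.
Setting q_{Largo} = q_{Kora} in the reaction function: q_{Largo} = 138 − 0.5q_{Largo}, so q_{Largo} = 138 / 1.5 = 92.
Total extraction: 92 + 92 = 184.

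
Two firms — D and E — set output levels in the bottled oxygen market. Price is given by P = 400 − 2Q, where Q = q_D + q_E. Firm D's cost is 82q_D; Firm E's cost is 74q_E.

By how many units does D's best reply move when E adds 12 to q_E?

-6

Firm D's profit: π = q_D(400 − 2(q_D + q_E)) − 82q_D.
∂π/∂q_D = 318 − 4q_D − 2q_E = 0, so q_D = 79.5 − 0.5q_E.
The reaction-function slope is −0.5, so a 12-unit rise in q_E moves q_D by −0.5 × 12 = −6. D's best response falls — the actions are strategic substitutes.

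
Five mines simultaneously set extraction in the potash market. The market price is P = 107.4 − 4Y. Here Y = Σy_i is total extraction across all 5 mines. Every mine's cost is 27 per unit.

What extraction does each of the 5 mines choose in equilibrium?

A representative mine's profit is π_i = y_i(107.4 − 4Y) − 27y_i, with Y = y_i + Σ_{j≠i} y_j.
First-order condition: 80.4 − 8y_i − 4Σ_{j≠i} y_j = 0.
Imposing symmetry (y_j = y for all j) turns Σ_{j≠i} y_j into 4y, so 80.4 = 24y and y = 3.35.

3.35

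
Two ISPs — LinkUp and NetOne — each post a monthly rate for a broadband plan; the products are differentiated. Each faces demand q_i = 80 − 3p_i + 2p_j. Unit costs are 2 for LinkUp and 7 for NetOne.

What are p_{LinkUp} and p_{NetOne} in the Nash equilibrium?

22.4375, 24.3125

LinkUp's profit: π = (p_{LinkUp} − 2)(80 − 3p_{LinkUp} + 2p_{NetOne}).
∂π/∂p_{LinkUp} = 86 − 6p_{LinkUp} + 2p_{NetOne} = 0 ⇒ p_{LinkUp} = 43/3 + (1/3)p_{NetOne}.
Similarly p_{NetOne} = 101/6 + (1/3)p_{LinkUp}.
Solving the two reaction functions simultaneously: (1 − (1/3)(1/3))p_{LinkUp} = 43/3 + (1/3)·(101/6), so (8/9)p_{LinkUp} = 359/18 and p_{LinkUp} = 22.4375.
Then p_{NetOne} = 101/6 + (1/3)·22.4375 = 24.3125.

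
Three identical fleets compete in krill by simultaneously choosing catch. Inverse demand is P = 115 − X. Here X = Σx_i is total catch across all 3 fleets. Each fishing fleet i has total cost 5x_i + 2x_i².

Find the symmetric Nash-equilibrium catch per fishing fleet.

A representative fishing fleet's profit is π_i = x_i(115 − X) − 5x_i − 2x_i², with X = x_i + Σ_{j≠i} x_j.
First-order condition: 110 − 6x_i − Σ_{j≠i} x_j = 0.
With identical fishing fleets, set every x_j = x: then 110 − 6x − 2x = 0, i.e. x = 110/8 = 13.75.

13.75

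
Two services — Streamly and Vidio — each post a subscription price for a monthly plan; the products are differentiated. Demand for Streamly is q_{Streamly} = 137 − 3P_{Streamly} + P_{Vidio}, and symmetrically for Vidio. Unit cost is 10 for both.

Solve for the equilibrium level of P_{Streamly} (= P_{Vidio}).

Streamly's profit: π = (P_{Streamly} − 10)(137 − 3P_{Streamly} + P_{Vidio}).
∂π/∂P_{Streamly} = 167 − 6P_{Streamly} + P_{Vidio} = 0 ⇒ P_{Streamly} = 167/6 + (1/6)P_{Vidio}.
Setting P_{Streamly} = P_{Vidio} in the reaction function: P_{Streamly} = 167/6 + (1/6)P_{Streamly}, so P_{Streamly} = (167/6) / (5/6) = 33.4.

33.4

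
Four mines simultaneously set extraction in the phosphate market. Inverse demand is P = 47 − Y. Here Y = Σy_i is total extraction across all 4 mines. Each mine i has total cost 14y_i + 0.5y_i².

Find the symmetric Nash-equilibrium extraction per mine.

A representative mine's profit is π_i = y_i(47 − Y) − 14y_i − 0.5y_i², with Y = y_i + Σ_{j≠i} y_j.
First-order condition: 33 − 3y_i − Σ_{j≠i} y_j = 0.
In a symmetric equilibrium every mine chooses the same y, so Σ_{j≠i} y_j = 3y. The condition becomes 33 − 6y = 0, giving y = 33/6 = 5.5.

5.5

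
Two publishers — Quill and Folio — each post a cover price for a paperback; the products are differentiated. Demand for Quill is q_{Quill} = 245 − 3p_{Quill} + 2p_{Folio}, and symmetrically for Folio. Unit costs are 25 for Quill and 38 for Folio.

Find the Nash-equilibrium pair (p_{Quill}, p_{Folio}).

82.4375, 87.3125

Quill's profit: π = (p_{Quill} − 25)(245 − 3p_{Quill} + 2p_{Folio}).
∂π/∂p_{Quill} = 320 − 6p_{Quill} + 2p_{Folio} = 0 ⇒ p_{Quill} = 160/3 + (1/3)p_{Folio}.
Similarly p_{Folio} = 359/6 + (1/3)p_{Quill}.
Substituting the second reaction function into the first: p_{Quill} = 160/3 + (1/3)(359/6 + (1/3)p_{Quill}), which gives (8/9)p_{Quill} = 1319/18 ⇒ p_{Quill} = 82.4375.
Then p_{Folio} = 359/6 + (1/3)·82.4375 = 87.3125.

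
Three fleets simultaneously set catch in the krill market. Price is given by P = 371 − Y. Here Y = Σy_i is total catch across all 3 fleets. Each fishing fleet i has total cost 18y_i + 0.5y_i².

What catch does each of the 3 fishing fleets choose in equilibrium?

70.6

A representative fishing fleet's profit is π_i = y_i(371 − Y) − 18y_i − 0.5y_i², with Y = y_i + Σ_{j≠i} y_j.
First-order condition: 353 − 3y_i − Σ_{j≠i} y_j = 0.
With identical fishing fleets, set every y_j = y: then 353 − 3y − 2y = 0, i.e. y = 353/5 = 70.6.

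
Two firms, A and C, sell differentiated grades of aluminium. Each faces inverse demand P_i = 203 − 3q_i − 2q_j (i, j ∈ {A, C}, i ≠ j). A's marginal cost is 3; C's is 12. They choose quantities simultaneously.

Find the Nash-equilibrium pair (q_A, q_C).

25.5625, 23.3125

Firm A's profit: π = q_A(203 − 3q_A − 2q_C) − 3q_A.
∂π/∂q_A = 200 − 6q_A − 2q_C = 0 ⇒ q_A = 100/3 − (1/3)q_C.
Similarly q_C = 191/6 − (1/3)q_A.
Substituting the second reaction function into the first: q_A = 100/3 − (1/3)(191/6 − (1/3)q_A), which gives (8/9)q_A = 409/18 ⇒ q_A = 25.5625.
Then q_C = 191/6 − (1/3)·25.5625 = 23.3125.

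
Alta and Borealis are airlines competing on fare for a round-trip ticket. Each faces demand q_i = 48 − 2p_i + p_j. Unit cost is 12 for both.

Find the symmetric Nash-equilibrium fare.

Alta's profit: π = (p_{Alta} − 12)(48 − 2p_{Alta} + p_{Borealis}).
∂π/∂p_{Alta} = 72 − 4p_{Alta} + p_{Borealis} = 0 ⇒ p_{Alta} = 18 + 0.25p_{Borealis}.
The game is symmetric, so in equilibrium p_{Borealis} = p_{Alta}: the reaction function gives 0.75p_{Alta} = 18, hence p_{Alta} = 24.

24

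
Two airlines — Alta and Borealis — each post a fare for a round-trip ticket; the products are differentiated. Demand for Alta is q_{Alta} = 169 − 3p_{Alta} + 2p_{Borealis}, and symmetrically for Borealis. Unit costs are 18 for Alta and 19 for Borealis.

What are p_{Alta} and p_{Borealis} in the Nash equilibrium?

55.9375, 56.3125

Alta's profit: π = (p_{Alta} − 18)(169 − 3p_{Alta} + 2p_{Borealis}).
∂π/∂p_{Alta} = 223 − 6p_{Alta} + 2p_{Borealis} = 0 ⇒ p_{Alta} = 223/6 + (1/3)p_{Borealis}.
Similarly p_{Borealis} = 113/3 + (1/3)p_{Alta}.
Solving the two reaction functions simultaneously: (1 − (1/3)(1/3))p_{Alta} = 223/6 + (1/3)·(113/3), so (8/9)p_{Alta} = 895/18 and p_{Alta} = 55.9375.
Then p_{Borealis} = 113/3 + (1/3)·55.9375 = 56.3125.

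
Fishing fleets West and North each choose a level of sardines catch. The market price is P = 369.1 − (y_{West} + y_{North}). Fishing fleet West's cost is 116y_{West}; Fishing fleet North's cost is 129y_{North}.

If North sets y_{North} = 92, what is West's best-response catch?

80.55

Fishing fleet West's profit: π = y_{West}(369.1 − (y_{West} + y_{North})) − 116y_{West}.
∂π/∂y_{West} = 253.1 − 2y_{West} − y_{North} = 0, so y_{West} = 126.55 − 0.5y_{North}.
At y_{North} = 92: y_{West} = 126.55 − 0.5·92 = 80.55.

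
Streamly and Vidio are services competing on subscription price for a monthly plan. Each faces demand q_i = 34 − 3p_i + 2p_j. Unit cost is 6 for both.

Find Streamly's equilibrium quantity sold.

Streamly's profit: π = (p_{Streamly} − 6)(34 − 3p_{Streamly} + 2p_{Vidio}).
∂π/∂p_{Streamly} = 52 − 6p_{Streamly} + 2p_{Vidio} = 0 ⇒ p_{Streamly} = 26/3 + (1/3)p_{Vidio}.
Setting p_{Streamly} = p_{Vidio} in the reaction function: p_{Streamly} = 26/3 + (1/3)p_{Streamly}, so p_{Streamly} = (26/3) / (2/3) = 13.
q_{Streamly} = 34 − 3·13 + 2·13 = 21.

21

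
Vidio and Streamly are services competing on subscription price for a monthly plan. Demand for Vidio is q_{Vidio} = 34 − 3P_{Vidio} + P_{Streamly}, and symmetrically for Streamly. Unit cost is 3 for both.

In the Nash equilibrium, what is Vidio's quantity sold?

Vidio's profit: π = (P_{Vidio} − 3)(34 − 3P_{Vidio} + P_{Streamly}).
∂π/∂P_{Vidio} = 43 − 6P_{Vidio} + P_{Streamly} = 0 ⇒ P_{Vidio} = 43/6 + (1/6)P_{Streamly}.
By symmetry P_{Streamly} = P_{Vidio}; substituting into the reaction function, (5/6)P_{Vidio} = 43/6 and P_{Vidio} = 8.6.
q_{Vidio} = 34 − 3·8.6 + 8.6 = 16.8.

16.8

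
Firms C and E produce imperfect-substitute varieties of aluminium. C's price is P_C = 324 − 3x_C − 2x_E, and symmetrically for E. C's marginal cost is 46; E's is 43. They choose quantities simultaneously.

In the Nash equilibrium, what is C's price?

149.6875

Firm C's profit: π = x_C(324 − 3x_C − 2x_E) − 46x_C.
∂π/∂x_C = 278 − 6x_C − 2x_E = 0 ⇒ x_C = 139/3 − (1/3)x_E.
Similarly x_E = 281/6 − (1/3)x_C.
Plugging x_E into C's best response: x_C = 139/3 − (1/3)(281/6 − (1/3)x_C) ⇒ (8/9)x_C = 553/18, so x_C = 34.5625.
Then x_E = 281/6 − (1/3)·34.5625 = 35.3125.
P_C = 324 − 3·34.5625 − 2·35.3125 = 149.6875.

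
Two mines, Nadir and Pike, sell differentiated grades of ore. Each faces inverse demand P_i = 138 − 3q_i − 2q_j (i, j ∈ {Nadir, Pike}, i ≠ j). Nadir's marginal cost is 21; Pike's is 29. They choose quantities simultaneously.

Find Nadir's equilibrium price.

Mine Nadir's profit: π = q_{Nadir}(138 − 3q_{Nadir} − 2q_{Pike}) − 21q_{Nadir}.
∂π/∂q_{Nadir} = 117 − 6q_{Nadir} − 2q_{Pike} = 0 ⇒ q_{Nadir} = 19.5 − (1/3)q_{Pike}.
Similarly q_{Pike} = 109/6 − (1/3)q_{Nadir}.
Substituting the second reaction function into the first: q_{Nadir} = 19.5 − (1/3)(109/6 − (1/3)q_{Nadir}), which gives (8/9)q_{Nadir} = 121/9 ⇒ q_{Nadir} = 15.125.
Then q_{Pike} = 109/6 − (1/3)·15.125 = 13.125.
P_{Nadir} = 138 − 3·15.125 − 2·13.125 = 66.375.

66.375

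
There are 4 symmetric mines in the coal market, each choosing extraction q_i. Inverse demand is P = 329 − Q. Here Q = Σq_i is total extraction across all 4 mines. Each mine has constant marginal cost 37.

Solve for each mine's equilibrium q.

A representative mine's profit is π_i = q_i(329 − Q) − 37q_i, with Q = q_i + Σ_{j≠i} q_j.
First-order condition: 292 − 2q_i − Σ_{j≠i} q_j = 0.
In a symmetric equilibrium every mine chooses the same q, so Σ_{j≠i} q_j = 3q. The condition becomes 292 − 5q = 0, giving q = 292/5 = 58.4.

58.4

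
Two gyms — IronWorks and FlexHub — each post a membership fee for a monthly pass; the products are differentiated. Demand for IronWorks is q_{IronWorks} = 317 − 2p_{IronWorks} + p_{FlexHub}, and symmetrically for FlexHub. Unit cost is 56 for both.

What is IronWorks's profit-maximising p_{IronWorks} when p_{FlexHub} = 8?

IronWorks's profit: π = (p_{IronWorks} − 56)(317 − 2p_{IronWorks} + p_{FlexHub}).
∂π/∂p_{IronWorks} = 429 − 4p_{IronWorks} + p_{FlexHub} = 0 ⇒ p_{IronWorks} = 107.25 + 0.25p_{FlexHub}.
At p_{FlexHub} = 8: p_{IronWorks} = 107.25 + 0.25·8 = 109.25.

109.25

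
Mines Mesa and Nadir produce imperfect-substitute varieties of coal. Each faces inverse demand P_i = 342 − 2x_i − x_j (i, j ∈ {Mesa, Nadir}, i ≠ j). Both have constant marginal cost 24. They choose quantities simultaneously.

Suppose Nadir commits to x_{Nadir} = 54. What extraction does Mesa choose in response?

66

Mine Mesa's profit: π = x_{Mesa}(342 − 2x_{Mesa} − x_{Nadir}) − 24x_{Mesa}.
∂π/∂x_{Mesa} = 318 − 4x_{Mesa} − x_{Nadir} = 0 ⇒ x_{Mesa} = 79.5 − 0.25x_{Nadir}.
At x_{Nadir} = 54: x_{Mesa} = 79.5 − 0.25·54 = 66.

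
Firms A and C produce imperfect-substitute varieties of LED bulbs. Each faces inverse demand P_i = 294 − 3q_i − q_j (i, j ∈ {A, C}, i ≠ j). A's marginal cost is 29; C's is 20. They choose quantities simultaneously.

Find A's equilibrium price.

Firm A's profit: π = q_A(294 − 3q_A − q_C) − 29q_A.
∂π/∂q_A = 265 − 6q_A − q_C = 0 ⇒ q_A = 265/6 − (1/6)q_C.
Similarly q_C = 137/3 − (1/6)q_A.
Plugging q_C into A's best response: q_A = 265/6 − (1/6)(137/3 − (1/6)q_A) ⇒ (35/36)q_A = 329/9, so q_A = 37.6.
Then q_C = 137/3 − (1/6)·37.6 = 39.4.
P_A = 294 − 3·37.6 − 39.4 = 141.8.

141.8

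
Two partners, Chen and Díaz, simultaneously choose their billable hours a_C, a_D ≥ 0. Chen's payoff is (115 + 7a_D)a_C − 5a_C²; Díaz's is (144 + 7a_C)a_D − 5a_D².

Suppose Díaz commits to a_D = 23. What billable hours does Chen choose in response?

27.6

Expanding Chen's payoff: 115a_C + 7a_Da_C − 5a_C².
∂π/∂a_C = 115 + 7a_D − 10a_C = 0, so a_C = 11.5 + 0.7a_D.
At a_D = 23: a_C = 11.5 + 0.7·23 = 27.6.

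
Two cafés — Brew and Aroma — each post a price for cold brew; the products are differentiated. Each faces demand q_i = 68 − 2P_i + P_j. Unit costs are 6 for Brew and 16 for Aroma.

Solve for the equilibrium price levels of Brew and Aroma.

Brew's profit: π = (P_{Brew} − 6)(68 − 2P_{Brew} + P_{Aroma}).
∂π/∂P_{Brew} = 80 − 4P_{Brew} + P_{Aroma} = 0 ⇒ P_{Brew} = 20 + 0.25P_{Aroma}.
Similarly P_{Aroma} = 25 + 0.25P_{Brew}.
Solving the two reaction functions simultaneously: (1 − (0.25)(0.25))P_{Brew} = 20 + 0.25·25, so 0.9375P_{Brew} = 26.25 and P_{Brew} = 28.
Then P_{Aroma} = 25 + 0.25·28 = 32.

28, 32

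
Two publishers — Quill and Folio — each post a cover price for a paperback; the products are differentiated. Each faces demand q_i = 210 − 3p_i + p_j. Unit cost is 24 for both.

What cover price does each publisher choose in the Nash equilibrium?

56.4

Quill's profit: π = (p_{Quill} − 24)(210 − 3p_{Quill} + p_{Folio}).
∂π/∂p_{Quill} = 282 − 6p_{Quill} + p_{Folio} = 0 ⇒ p_{Quill} = 47 + (1/6)p_{Folio}.
By symmetry p_{Folio} = p_{Quill}; substituting into the reaction function, (5/6)p_{Quill} = 47 and p_{Quill} = 56.4.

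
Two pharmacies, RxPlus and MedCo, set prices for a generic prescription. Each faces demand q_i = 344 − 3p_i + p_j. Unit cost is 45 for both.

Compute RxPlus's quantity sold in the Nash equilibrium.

152.4

RxPlus's profit: π = (p_{RxPlus} − 45)(344 − 3p_{RxPlus} + p_{MedCo}).
∂π/∂p_{RxPlus} = 479 − 6p_{RxPlus} + p_{MedCo} = 0 ⇒ p_{RxPlus} = 479/6 + (1/6)p_{MedCo}.
Setting p_{RxPlus} = p_{MedCo} in the reaction function: p_{RxPlus} = 479/6 + (1/6)p_{RxPlus}, so p_{RxPlus} = (479/6) / (5/6) = 95.8.
q_{RxPlus} = 344 − 3·95.8 + 95.8 = 152.4.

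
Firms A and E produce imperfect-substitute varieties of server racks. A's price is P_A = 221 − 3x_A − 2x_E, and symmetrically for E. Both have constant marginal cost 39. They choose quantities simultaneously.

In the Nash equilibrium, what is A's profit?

1552.6875

Firm A's profit: π = x_A(221 − 3x_A − 2x_E) − 39x_A.
∂π/∂x_A = 182 − 6x_A − 2x_E = 0 ⇒ x_A = 91/3 − (1/3)x_E.
By symmetry x_E = x_A; substituting into the reaction function, (4/3)x_A = 91/3 and x_A = 22.75.
P_A = 221 − 3·22.75 − 2·22.75 = 107.25.
Profit = (107.25 − 39)·22.75 = 1552.6875.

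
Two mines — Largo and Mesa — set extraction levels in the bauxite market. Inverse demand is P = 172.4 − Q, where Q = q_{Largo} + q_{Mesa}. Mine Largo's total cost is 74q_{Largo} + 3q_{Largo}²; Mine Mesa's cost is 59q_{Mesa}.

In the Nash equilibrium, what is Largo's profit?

Mine Largo's profit: π = q_{Largo}(172.4 − (q_{Largo} + q_{Mesa})) − 74q_{Largo} − 3q_{Largo}².
∂π/∂q_{Largo} = 98.4 − 8q_{Largo} − q_{Mesa} = 0, so q_{Largo} = 12.3 − 0.125q_{Mesa}.
For Mesa: ∂π/∂q_{Mesa} = 113.4 − 2q_{Mesa} − q_{Largo} = 0 ⇒ q_{Mesa} = 56.7 − 0.5q_{Largo}.
Plugging q_{Mesa} into Largo's best response: q_{Largo} = 12.3 − 0.125(56.7 − 0.5q_{Largo}) ⇒ 0.9375q_{Largo} = 5.2125, so q_{Largo} = 5.56.
Then q_{Mesa} = 56.7 − 0.5·5.56 = 53.92.
Price P = 172.4 − 59.48 = 112.92.
Largo's profit: (112.92 − 74)·5.56 − 3(5.56)² = 123.6544.

123.6544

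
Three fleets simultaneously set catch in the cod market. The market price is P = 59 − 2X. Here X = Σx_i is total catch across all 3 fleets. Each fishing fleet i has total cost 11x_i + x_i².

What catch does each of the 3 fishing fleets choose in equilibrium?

A representative fishing fleet's profit is π_i = x_i(59 − 2X) − 11x_i − x_i², with X = x_i + Σ_{j≠i} x_j.
First-order condition: 48 − 6x_i − 2Σ_{j≠i} x_j = 0.
In a symmetric equilibrium every fishing fleet chooses the same x, so Σ_{j≠i} x_j = 2x. The condition becomes 48 − 10x = 0, giving x = 48/10 = 4.8.

4.8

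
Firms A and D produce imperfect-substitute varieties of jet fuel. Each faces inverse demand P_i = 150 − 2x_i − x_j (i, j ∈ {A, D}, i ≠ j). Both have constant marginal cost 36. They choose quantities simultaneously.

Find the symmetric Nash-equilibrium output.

Firm A's profit: π = x_A(150 − 2x_A − x_D) − 36x_A.
∂π/∂x_A = 114 − 4x_A − x_D = 0 ⇒ x_A = 28.5 − 0.25x_D.
Setting x_A = x_D in the reaction function: x_A = 28.5 − 0.25x_A, so x_A = 28.5 / 1.25 = 22.8.

22.8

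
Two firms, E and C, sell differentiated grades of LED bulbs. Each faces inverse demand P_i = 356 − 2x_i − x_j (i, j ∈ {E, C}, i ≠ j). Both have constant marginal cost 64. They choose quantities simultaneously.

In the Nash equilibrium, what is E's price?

180.8

Firm E's profit: π = x_E(356 − 2x_E − x_C) − 64x_E.
∂π/∂x_E = 292 − 4x_E − x_C = 0 ⇒ x_E = 73 − 0.25x_C.
The game is symmetric, so in equilibrium x_C = x_E: the reaction function gives 1.25x_E = 73, hence x_E = 58.4.
P_E = 356 − 2·58.4 − 58.4 = 180.8.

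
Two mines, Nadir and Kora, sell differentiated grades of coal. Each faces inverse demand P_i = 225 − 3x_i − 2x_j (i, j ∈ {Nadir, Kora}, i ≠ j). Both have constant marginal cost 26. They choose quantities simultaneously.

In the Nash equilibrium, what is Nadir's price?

100.625

Mine Nadir's profit: π = x_{Nadir}(225 − 3x_{Nadir} − 2x_{Kora}) − 26x_{Nadir}.
∂π/∂x_{Nadir} = 199 − 6x_{Nadir} − 2x_{Kora} = 0 ⇒ x_{Nadir} = 199/6 − (1/3)x_{Kora}.
The game is symmetric, so in equilibrium x_{Kora} = x_{Nadir}: the reaction function gives (4/3)x_{Nadir} = 199/6, hence x_{Nadir} = 24.875.
P_{Nadir} = 225 − 3·24.875 − 2·24.875 = 100.625.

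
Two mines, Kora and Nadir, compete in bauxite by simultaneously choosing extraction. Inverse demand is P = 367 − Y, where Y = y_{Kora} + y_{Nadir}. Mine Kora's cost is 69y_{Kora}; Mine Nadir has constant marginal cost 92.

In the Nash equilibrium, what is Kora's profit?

11449

Mine Kora's profit: π = y_{Kora}(367 − (y_{Kora} + y_{Nadir})) − 69y_{Kora}.
∂π/∂y_{Kora} = 298 − 2y_{Kora} − y_{Nadir} = 0, so y_{Kora} = 149 − 0.5y_{Nadir}.
By the same steps for Nadir: y_{Nadir} = 137.5 − 0.5y_{Kora}.
Substituting the second reaction function into the first: y_{Kora} = 149 − 0.5(137.5 − 0.5y_{Kora}), which gives 0.75y_{Kora} = 80.25 ⇒ y_{Kora} = 107.
Then y_{Nadir} = 137.5 − 0.5·107 = 84.
Price P = 367 − 191 = 176.
Kora's profit: (176 − 69)·107 = 11449.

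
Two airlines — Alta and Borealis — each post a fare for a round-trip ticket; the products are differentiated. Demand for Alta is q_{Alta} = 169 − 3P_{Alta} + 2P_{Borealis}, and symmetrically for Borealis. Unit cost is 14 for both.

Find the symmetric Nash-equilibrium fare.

52.75

Alta's profit: π = (P_{Alta} − 14)(169 − 3P_{Alta} + 2P_{Borealis}).
∂π/∂P_{Alta} = 211 − 6P_{Alta} + 2P_{Borealis} = 0 ⇒ P_{Alta} = 211/6 + (1/3)P_{Borealis}.
The game is symmetric, so in equilibrium P_{Borealis} = P_{Alta}: the reaction function gives (2/3)P_{Alta} = 211/6, hence P_{Alta} = 52.75.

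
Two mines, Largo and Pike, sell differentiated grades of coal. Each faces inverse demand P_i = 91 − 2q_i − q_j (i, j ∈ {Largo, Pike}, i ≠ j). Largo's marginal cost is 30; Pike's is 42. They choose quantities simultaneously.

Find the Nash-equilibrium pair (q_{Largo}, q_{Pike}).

13, 9

Mine Largo's profit: π = q_{Largo}(91 − 2q_{Largo} − q_{Pike}) − 30q_{Largo}.
∂π/∂q_{Largo} = 61 − 4q_{Largo} − q_{Pike} = 0 ⇒ q_{Largo} = 15.25 − 0.25q_{Pike}.
Similarly q_{Pike} = 12.25 − 0.25q_{Largo}.
Plugging q_{Pike} into Largo's best response: q_{Largo} = 15.25 − 0.25(12.25 − 0.25q_{Largo}) ⇒ 0.9375q_{Largo} = 12.1875, so q_{Largo} = 13.
Then q_{Pike} = 12.25 − 0.25·13 = 9.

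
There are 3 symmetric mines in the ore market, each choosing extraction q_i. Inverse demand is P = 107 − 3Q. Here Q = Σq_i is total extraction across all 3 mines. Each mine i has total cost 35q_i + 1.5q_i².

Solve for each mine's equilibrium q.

4.8

A representative mine's profit is π_i = q_i(107 − 3Q) − 35q_i − 1.5q_i², with Q = q_i + Σ_{j≠i} q_j.
First-order condition: 72 − 9q_i − 3Σ_{j≠i} q_j = 0.
In a symmetric equilibrium every mine chooses the same q, so Σ_{j≠i} q_j = 2q. The condition becomes 72 − 15q = 0, giving q = 72/15 = 4.8.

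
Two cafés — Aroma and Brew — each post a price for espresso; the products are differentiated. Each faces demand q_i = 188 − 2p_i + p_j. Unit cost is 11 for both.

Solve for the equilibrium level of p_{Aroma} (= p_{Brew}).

70

Aroma's profit: π = (p_{Aroma} − 11)(188 − 2p_{Aroma} + p_{Brew}).
∂π/∂p_{Aroma} = 210 − 4p_{Aroma} + p_{Brew} = 0 ⇒ p_{Aroma} = 52.5 + 0.25p_{Brew}.
The game is symmetric, so in equilibrium p_{Brew} = p_{Aroma}: the reaction function gives 0.75p_{Aroma} = 52.5, hence p_{Aroma} = 70.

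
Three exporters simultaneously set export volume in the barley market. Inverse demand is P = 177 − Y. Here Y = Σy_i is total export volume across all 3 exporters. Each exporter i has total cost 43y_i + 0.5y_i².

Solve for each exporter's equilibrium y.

A representative exporter's profit is π_i = y_i(177 − Y) − 43y_i − 0.5y_i², with Y = y_i + Σ_{j≠i} y_j.
First-order condition: 134 − 3y_i − Σ_{j≠i} y_j = 0.
With identical exporters, set every y_j = y: then 134 − 3y − 2y = 0, i.e. y = 134/5 = 26.8.

26.8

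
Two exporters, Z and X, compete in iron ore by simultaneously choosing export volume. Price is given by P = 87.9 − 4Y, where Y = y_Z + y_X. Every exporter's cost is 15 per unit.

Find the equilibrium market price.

39.3

Exporter Z's profit: π = y_Z(87.9 − 4(y_Z + y_X)) − 15y_Z.
∂π/∂y_Z = 72.9 − 8y_Z − 4y_X = 0, so y_Z = 9.1125 − 0.5y_X.
The game is symmetric, so in equilibrium y_X = y_Z: the reaction function gives 1.5y_Z = 9.1125, hence y_Z = 6.075.
Equilibrium price: P = 87.9 − 4·12.15 = 39.3.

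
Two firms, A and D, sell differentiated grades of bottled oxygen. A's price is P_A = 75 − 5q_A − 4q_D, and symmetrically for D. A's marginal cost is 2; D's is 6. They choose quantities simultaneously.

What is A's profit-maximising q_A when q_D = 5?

Firm A's profit: π = q_A(75 − 5q_A − 4q_D) − 2q_A.
∂π/∂q_A = 73 − 10q_A − 4q_D = 0 ⇒ q_A = 7.3 − 0.4q_D.
At q_D = 5: q_A = 7.3 − 0.4·5 = 5.3.

5.3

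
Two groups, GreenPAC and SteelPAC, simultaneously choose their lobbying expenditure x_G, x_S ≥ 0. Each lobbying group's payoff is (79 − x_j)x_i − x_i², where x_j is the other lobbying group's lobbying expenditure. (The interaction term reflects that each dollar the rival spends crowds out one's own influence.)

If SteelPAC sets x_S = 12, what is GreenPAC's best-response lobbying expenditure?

GreenPAC's payoff is (79 − x_S)x_G − x_G².
∂π/∂x_G = 79 − x_S − 2x_G = 0, so x_G = 39.5 − 0.5x_S.
At x_S = 12: x_G = 39.5 − 0.5·12 = 33.5.

33.5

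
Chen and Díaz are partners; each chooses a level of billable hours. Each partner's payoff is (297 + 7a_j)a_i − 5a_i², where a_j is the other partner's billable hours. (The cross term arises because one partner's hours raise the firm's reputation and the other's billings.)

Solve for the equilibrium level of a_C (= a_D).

Chen's payoff is (297 + 7a_D)a_C − 5a_C².
∂π/∂a_C = 297 + 7a_D − 10a_C = 0, so a_C = 29.7 + 0.7a_D.
By symmetry a_D = a_C; substituting into the reaction function, 0.3a_C = 29.7 and a_C = 99.

99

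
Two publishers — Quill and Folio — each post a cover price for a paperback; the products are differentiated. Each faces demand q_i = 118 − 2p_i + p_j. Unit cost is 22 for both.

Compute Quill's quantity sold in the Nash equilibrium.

64

Quill's profit: π = (p_{Quill} − 22)(118 − 2p_{Quill} + p_{Folio}).
∂π/∂p_{Quill} = 162 − 4p_{Quill} + p_{Folio} = 0 ⇒ p_{Quill} = 40.5 + 0.25p_{Folio}.
Setting p_{Quill} = p_{Folio} in the reaction function: p_{Quill} = 40.5 + 0.25p_{Quill}, so p_{Quill} = 40.5 / 0.75 = 54.
q_{Quill} = 118 − 2·54 + 54 = 64.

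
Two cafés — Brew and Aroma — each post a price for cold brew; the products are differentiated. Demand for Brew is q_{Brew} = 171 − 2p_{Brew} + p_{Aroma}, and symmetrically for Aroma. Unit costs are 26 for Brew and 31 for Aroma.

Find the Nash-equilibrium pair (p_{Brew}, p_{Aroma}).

Brew's profit: π = (p_{Brew} − 26)(171 − 2p_{Brew} + p_{Aroma}).
∂π/∂p_{Brew} = 223 − 4p_{Brew} + p_{Aroma} = 0 ⇒ p_{Brew} = 55.75 + 0.25p_{Aroma}.
Similarly p_{Aroma} = 58.25 + 0.25p_{Brew}.
Solving the two reaction functions simultaneously: (1 − (0.25)(0.25))p_{Brew} = 55.75 + 0.25·58.25, so 0.9375p_{Brew} = 70.3125 and p_{Brew} = 75.
Then p_{Aroma} = 58.25 + 0.25·75 = 77.

75, 77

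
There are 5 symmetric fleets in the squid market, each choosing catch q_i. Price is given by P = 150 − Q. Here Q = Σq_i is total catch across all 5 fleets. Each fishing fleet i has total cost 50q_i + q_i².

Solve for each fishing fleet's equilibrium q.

A representative fishing fleet's profit is π_i = q_i(150 − Q) − 50q_i − q_i², with Q = q_i + Σ_{j≠i} q_j.
First-order condition: 100 − 4q_i − Σ_{j≠i} q_j = 0.
Imposing symmetry (q_j = q for all j) turns Σ_{j≠i} q_j into 4q, so 100 = 8q and q = 12.5.

12.5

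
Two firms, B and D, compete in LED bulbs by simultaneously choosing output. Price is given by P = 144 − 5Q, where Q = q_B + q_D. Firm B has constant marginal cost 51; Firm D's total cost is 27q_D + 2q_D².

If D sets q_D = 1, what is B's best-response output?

8.8

Firm B's profit: π = q_B(144 − 5(q_B + q_D)) − 51q_B.
∂π/∂q_B = 93 − 10q_B − 5q_D = 0, so q_B = 9.3 − 0.5q_D.
At q_D = 1: q_B = 9.3 − 0.5·1 = 8.8.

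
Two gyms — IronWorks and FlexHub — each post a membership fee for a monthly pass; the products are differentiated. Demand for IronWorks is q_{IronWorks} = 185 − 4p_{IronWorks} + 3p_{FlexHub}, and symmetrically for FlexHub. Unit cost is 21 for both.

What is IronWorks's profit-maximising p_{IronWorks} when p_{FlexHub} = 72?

IronWorks's profit: π = (p_{IronWorks} − 21)(185 − 4p_{IronWorks} + 3p_{FlexHub}).
∂π/∂p_{IronWorks} = 269 − 8p_{IronWorks} + 3p_{FlexHub} = 0 ⇒ p_{IronWorks} = 33.625 + 0.375p_{FlexHub}.
At p_{FlexHub} = 72: p_{IronWorks} = 33.625 + 0.375·72 = 60.625.

60.625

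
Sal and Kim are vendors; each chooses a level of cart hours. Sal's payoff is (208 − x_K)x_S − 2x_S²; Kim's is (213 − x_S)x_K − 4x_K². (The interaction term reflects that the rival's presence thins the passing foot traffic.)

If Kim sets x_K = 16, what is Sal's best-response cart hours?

48

Expanding Sal's payoff: 208x_S − x_Kx_S − 2x_S².
∂π/∂x_S = 208 − x_K − 4x_S = 0, so x_S = 52 − 0.25x_K.
At x_K = 16: x_S = 52 − 0.25·16 = 48.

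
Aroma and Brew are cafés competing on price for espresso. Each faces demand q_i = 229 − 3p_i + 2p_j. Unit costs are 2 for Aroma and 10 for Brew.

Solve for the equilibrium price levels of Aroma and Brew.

Aroma's profit: π = (p_{Aroma} − 2)(229 − 3p_{Aroma} + 2p_{Brew}).
∂π/∂p_{Aroma} = 235 − 6p_{Aroma} + 2p_{Brew} = 0 ⇒ p_{Aroma} = 235/6 + (1/3)p_{Brew}.
Similarly p_{Brew} = 259/6 + (1/3)p_{Aroma}.
Substituting the second reaction function into the first: p_{Aroma} = 235/6 + (1/3)(259/6 + (1/3)p_{Aroma}), which gives (8/9)p_{Aroma} = 482/9 ⇒ p_{Aroma} = 60.25.
Then p_{Brew} = 259/6 + (1/3)·60.25 = 63.25.

60.25, 63.25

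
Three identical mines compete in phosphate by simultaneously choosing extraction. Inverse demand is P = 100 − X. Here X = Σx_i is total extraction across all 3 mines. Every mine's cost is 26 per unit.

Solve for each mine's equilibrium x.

A representative mine's profit is π_i = x_i(100 − X) − 26x_i, with X = x_i + Σ_{j≠i} x_j.
First-order condition: 74 − 2x_i − Σ_{j≠i} x_j = 0.
In a symmetric equilibrium every mine chooses the same x, so Σ_{j≠i} x_j = 2x. The condition becomes 74 − 4x = 0, giving x = 74/4 = 18.5.

18.5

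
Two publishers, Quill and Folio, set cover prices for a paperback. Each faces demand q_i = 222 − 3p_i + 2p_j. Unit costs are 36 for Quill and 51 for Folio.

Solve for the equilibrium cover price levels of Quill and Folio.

85.3125, 90.9375

Quill's profit: π = (p_{Quill} − 36)(222 − 3p_{Quill} + 2p_{Folio}).
∂π/∂p_{Quill} = 330 − 6p_{Quill} + 2p_{Folio} = 0 ⇒ p_{Quill} = 55 + (1/3)p_{Folio}.
Similarly p_{Folio} = 62.5 + (1/3)p_{Quill}.
Plugging p_{Folio} into Quill's best response: p_{Quill} = 55 + (1/3)(62.5 + (1/3)p_{Quill}) ⇒ (8/9)p_{Quill} = 455/6, so p_{Quill} = 85.3125.
Then p_{Folio} = 62.5 + (1/3)·85.3125 = 90.9375.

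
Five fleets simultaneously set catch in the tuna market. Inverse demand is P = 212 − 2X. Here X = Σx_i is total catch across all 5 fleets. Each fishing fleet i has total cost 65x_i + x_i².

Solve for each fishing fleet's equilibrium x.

A representative fishing fleet's profit is π_i = x_i(212 − 2X) − 65x_i − x_i², with X = x_i + Σ_{j≠i} x_j.
First-order condition: 147 − 6x_i − 2Σ_{j≠i} x_j = 0.
With identical fishing fleets, set every x_j = x: then 147 − 6x − 8x = 0, i.e. x = 147/14 = 10.5.

10.5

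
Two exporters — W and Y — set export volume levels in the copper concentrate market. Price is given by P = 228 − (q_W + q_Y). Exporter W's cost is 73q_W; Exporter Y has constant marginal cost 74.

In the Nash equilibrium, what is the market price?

Exporter W's profit: π = q_W(228 − (q_W + q_Y)) − 73q_W.
∂π/∂q_W = 155 − 2q_W − q_Y = 0, so q_W = 77.5 − 0.5q_Y.
By the same steps for Y: q_Y = 77 − 0.5q_W.
Substituting the second reaction function into the first: q_W = 77.5 − 0.5(77 − 0.5q_W), which gives 0.75q_W = 39 ⇒ q_W = 52.
Then q_Y = 77 − 0.5·52 = 51.
Equilibrium price: P = 228 − 103 = 125.

125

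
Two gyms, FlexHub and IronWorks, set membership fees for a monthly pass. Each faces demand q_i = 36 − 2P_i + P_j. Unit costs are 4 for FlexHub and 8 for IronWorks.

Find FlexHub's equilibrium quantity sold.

FlexHub's profit: π = (P_{FlexHub} − 4)(36 − 2P_{FlexHub} + P_{IronWorks}).
∂π/∂P_{FlexHub} = 44 − 4P_{FlexHub} + P_{IronWorks} = 0 ⇒ P_{FlexHub} = 11 + 0.25P_{IronWorks}.
Similarly P_{IronWorks} = 13 + 0.25P_{FlexHub}.
Solving the two reaction functions simultaneously: (1 − (0.25)(0.25))P_{FlexHub} = 11 + 0.25·13, so 0.9375P_{FlexHub} = 14.25 and P_{FlexHub} = 15.2.
Then P_{IronWorks} = 13 + 0.25·15.2 = 16.8.
q_{FlexHub} = 36 − 2·15.2 + 16.8 = 22.4.

22.4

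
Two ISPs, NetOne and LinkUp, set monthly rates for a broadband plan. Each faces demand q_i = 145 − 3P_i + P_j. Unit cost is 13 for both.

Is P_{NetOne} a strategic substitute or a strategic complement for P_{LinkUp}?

NetOne's profit: π = (P_{NetOne} − 13)(145 − 3P_{NetOne} + P_{LinkUp}).
∂π/∂P_{NetOne} = 184 − 6P_{NetOne} + P_{LinkUp} = 0 ⇒ P_{NetOne} = 92/3 + (1/6)P_{LinkUp}.
The best-response slope dP_{NetOne}/dP_{LinkUp} = 1/6 > 0: the reaction function is upward-sloping, so the choices are strategic complements.

strategic complements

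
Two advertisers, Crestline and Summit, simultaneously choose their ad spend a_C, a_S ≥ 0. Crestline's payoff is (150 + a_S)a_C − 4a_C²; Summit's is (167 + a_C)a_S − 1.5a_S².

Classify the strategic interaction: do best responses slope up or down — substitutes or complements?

strategic complements

Expanding Crestline's payoff: 150a_C + a_Sa_C − 4a_C².
∂π/∂a_C = 150 + a_S − 8a_C = 0, so a_C = 18.75 + 0.125a_S.
The best-response slope da_C/da_S = 0.125 > 0: the reaction function is upward-sloping, so the choices are strategic complements.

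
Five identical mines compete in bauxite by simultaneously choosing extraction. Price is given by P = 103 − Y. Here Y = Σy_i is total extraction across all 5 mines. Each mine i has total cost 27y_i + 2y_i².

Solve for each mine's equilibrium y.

A representative mine's profit is π_i = y_i(103 − Y) − 27y_i − 2y_i², with Y = y_i + Σ_{j≠i} y_j.
First-order condition: 76 − 6y_i − Σ_{j≠i} y_j = 0.
Imposing symmetry (y_j = y for all j) turns Σ_{j≠i} y_j into 4y, so 76 = 10y and y = 7.6.

7.6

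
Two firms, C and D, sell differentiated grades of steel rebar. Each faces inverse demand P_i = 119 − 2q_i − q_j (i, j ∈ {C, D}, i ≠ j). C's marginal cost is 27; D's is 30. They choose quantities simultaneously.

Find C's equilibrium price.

Firm C's profit: π = q_C(119 − 2q_C − q_D) − 27q_C.
∂π/∂q_C = 92 − 4q_C − q_D = 0 ⇒ q_C = 23 − 0.25q_D.
Similarly q_D = 22.25 − 0.25q_C.
Substituting the second reaction function into the first: q_C = 23 − 0.25(22.25 − 0.25q_C), which gives 0.9375q_C = 17.4375 ⇒ q_C = 18.6.
Then q_D = 22.25 − 0.25·18.6 = 17.6.
P_C = 119 − 2·18.6 − 17.6 = 64.2.

64.2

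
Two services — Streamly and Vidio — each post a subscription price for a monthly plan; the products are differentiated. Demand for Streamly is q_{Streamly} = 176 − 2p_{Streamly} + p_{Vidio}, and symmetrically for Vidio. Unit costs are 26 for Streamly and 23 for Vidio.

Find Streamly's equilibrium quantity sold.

Streamly's profit: π = (p_{Streamly} − 26)(176 − 2p_{Streamly} + p_{Vidio}).
∂π/∂p_{Streamly} = 228 − 4p_{Streamly} + p_{Vidio} = 0 ⇒ p_{Streamly} = 57 + 0.25p_{Vidio}.
Similarly p_{Vidio} = 55.5 + 0.25p_{Streamly}.
Substituting the second reaction function into the first: p_{Streamly} = 57 + 0.25(55.5 + 0.25p_{Streamly}), which gives 0.9375p_{Streamly} = 70.875 ⇒ p_{Streamly} = 75.6.
Then p_{Vidio} = 55.5 + 0.25·75.6 = 74.4.
q_{Streamly} = 176 − 2·75.6 + 74.4 = 99.2.

99.2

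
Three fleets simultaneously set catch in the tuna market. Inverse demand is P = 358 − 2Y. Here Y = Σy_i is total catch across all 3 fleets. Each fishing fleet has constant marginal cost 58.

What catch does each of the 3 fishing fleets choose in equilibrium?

37.5

A representative fishing fleet's profit is π_i = y_i(358 − 2Y) − 58y_i, with Y = y_i + Σ_{j≠i} y_j.
First-order condition: 300 − 4y_i − 2Σ_{j≠i} y_j = 0.
Imposing symmetry (y_j = y for all j) turns Σ_{j≠i} y_j into 2y, so 300 = 8y and y = 37.5.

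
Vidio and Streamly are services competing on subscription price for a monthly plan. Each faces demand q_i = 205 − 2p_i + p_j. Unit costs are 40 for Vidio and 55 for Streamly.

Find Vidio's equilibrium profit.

6498

Vidio's profit: π = (p_{Vidio} − 40)(205 − 2p_{Vidio} + p_{Streamly}).
∂π/∂p_{Vidio} = 285 − 4p_{Vidio} + p_{Streamly} = 0 ⇒ p_{Vidio} = 71.25 + 0.25p_{Streamly}.
Similarly p_{Streamly} = 78.75 + 0.25p_{Vidio}.
Solving the two reaction functions simultaneously: (1 − (0.25)(0.25))p_{Vidio} = 71.25 + 0.25·78.75, so 0.9375p_{Vidio} = 90.9375 and p_{Vidio} = 97.
Then p_{Streamly} = 78.75 + 0.25·97 = 103.
q_{Vidio} = 205 − 2·97 + 103 = 114.
Profit = (97 − 40)·114 = 6498.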